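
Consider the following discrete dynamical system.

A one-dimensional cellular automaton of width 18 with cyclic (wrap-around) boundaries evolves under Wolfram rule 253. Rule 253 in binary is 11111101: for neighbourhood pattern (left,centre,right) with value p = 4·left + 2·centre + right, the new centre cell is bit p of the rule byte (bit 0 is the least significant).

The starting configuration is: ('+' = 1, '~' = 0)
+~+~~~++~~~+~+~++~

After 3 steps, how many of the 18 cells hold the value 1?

k=0  +~+~~~++~~~+~+~++~
k=1  +++++~++++~+++++++
k=2  ++++++++++++++++++
k=3  ++++++++++++++++++

18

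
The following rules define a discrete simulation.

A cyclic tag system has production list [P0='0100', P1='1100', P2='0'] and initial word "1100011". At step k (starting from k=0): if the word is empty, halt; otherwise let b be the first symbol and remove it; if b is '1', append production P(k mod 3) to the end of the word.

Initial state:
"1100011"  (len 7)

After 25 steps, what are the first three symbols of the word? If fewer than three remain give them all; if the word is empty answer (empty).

000

step 0: "1100011"  (len 7)
step 1: "1000110100"  (len 10)
step 2: "0001101001100"  (len 13)
step 3: "001101001100"  (len 12)
step 4: "01101001100"  (len 11)
step 5: "1101001100"  (len 10)
step 6: "1010011000"  (len 10)
step 7: "0100110000100"  (len 13)
step 8: "100110000100"  (len 12)
step 9: "001100001000"  (len 12)
step 10: "01100001000"  (len 11)
step 11: "1100001000"  (len 10)
step 12: "1000010000"  (len 10)
step 13: "0000100000100"  (len 13)
step 14: "000100000100"  (len 12)
step 15: "00100000100"  (len 11)
step 16: "0100000100"  (len 10)
step 17: "100000100"  (len 9)
step 18: "000001000"  (len 9)
step 19: "00001000"  (len 8)
step 20: "0001000"  (len 7)
step 21: "001000"  (len 6)
step 22: "01000"  (len 5)
step 23: "1000"  (len 4)
step 24: "0000"  (len 4)
step 25: "000"  (len 3)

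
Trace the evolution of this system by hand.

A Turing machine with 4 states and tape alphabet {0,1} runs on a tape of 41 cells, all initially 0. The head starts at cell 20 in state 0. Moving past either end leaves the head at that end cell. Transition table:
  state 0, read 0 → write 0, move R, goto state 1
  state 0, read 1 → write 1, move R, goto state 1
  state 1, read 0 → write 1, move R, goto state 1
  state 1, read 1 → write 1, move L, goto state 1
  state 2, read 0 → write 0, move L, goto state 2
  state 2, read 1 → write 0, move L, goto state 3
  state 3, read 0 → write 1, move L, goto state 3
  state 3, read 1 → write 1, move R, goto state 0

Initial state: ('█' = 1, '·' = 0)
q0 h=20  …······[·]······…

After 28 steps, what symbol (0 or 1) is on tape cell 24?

1

t=0: q0 h=20  …······[·]······…
t=1: q1 h=21  …······[·]······…
t=2: q1 h=22  …·····█[·]······…
t=3: q1 h=23  …····██[·]······…
t=4: q1 h=24  …···███[·]······…
t=5: q1 h=25  …··████[·]······…
t=6: q1 h=26  …·█████[·]······…
t=7: q1 h=27  …██████[·]······…
t=8: q1 h=28  …██████[·]······…
t=9: q1 h=29  …██████[·]······…
t=10: q1 h=30  …██████[·]······…
t=11: q1 h=31  …██████[·]······…
t=12: q1 h=32  …██████[·]······…
t=13: q1 h=33  …██████[·]······…
t=14: q1 h=34  …██████[·]······|
t=15: q1 h=35  …██████[·]·····|
t=16: q1 h=36  …██████[·]····|
t=17: q1 h=37  …██████[·]···|
t=18: q1 h=38  …██████[·]··|
t=19: q1 h=39  …██████[·]·|
t=20: q1 h=40  …██████[·]|
t=21: q1 h=40  …██████[█]|
t=22: q1 h=39  …██████[█]█|
t=23: q1 h=38  …██████[█]██|
t=24: q1 h=37  …██████[█]███|
t=25: q1 h=36  …██████[█]████|
t=26: q1 h=35  …██████[█]█████|
t=27: q1 h=34  …██████[█]██████|
t=28: q1 h=33  …██████[█]██████…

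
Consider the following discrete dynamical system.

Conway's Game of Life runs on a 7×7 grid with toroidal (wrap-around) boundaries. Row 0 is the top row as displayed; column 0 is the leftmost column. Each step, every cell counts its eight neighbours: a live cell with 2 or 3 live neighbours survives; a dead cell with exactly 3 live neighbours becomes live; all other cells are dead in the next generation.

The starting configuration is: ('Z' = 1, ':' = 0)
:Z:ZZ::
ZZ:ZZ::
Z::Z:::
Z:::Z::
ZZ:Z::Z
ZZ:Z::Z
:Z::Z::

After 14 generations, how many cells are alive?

12

t=0: :Z:ZZ::
ZZ:ZZ::
Z::Z:::
Z:::Z::
ZZ:Z::Z
ZZ:Z::Z
:Z::Z::
t=1: :Z:::Z:
ZZ:::::
Z:ZZ::Z
::ZZZ::
:::ZZZ:
:::ZZZZ
:Z::ZZ:
t=2: :ZZ:ZZZ
:::::::
Z:::Z:Z
:Z::::Z
::::::Z
::Z:::Z
Z:ZZ:::
t=3: ZZZ:ZZZ
:Z:ZZ::
Z::::ZZ
::::::Z
:::::ZZ
ZZZZ::Z
Z:::Z::
t=4: ::Z:::Z
:::Z:::
Z:::ZZZ
:::::::
:ZZ::Z:
:ZZZZ::
::::Z::
t=5: :::Z:::
Z::ZZ::
::::ZZZ
ZZ::Z::
:Z::Z::
:Z::ZZ:
:Z::ZZ:
t=6: ::ZZ:Z:
:::Z::Z
:Z::::Z
ZZ:ZZ:Z
:ZZZZ::
ZZZZ:::
::ZZ:Z:
t=7: :::::ZZ
Z::ZZZZ
:Z:ZZ:Z
::::Z:Z
:::::ZZ
Z::::::
::::::Z
t=8: :::::::
::ZZ:::
::Z::::
:::ZZ:Z
Z::::ZZ
Z::::Z:
Z::::ZZ
t=9: ::::::Z
::ZZ:::
::Z:Z::
Z::ZZ:Z
Z::::::
:Z::Z::
Z::::Z:
t=10: ::::::Z
::ZZ:::
:ZZ:ZZ:
ZZ:ZZZZ
ZZ:ZZZZ
ZZ::::Z
Z::::ZZ
t=11: Z::::ZZ
:ZZZZZ:
:::::::
:::::::
:::Z:::
::Z::::
:Z:::Z:
t=12: Z::Z:::
ZZZZZZ:
::ZZZ::
:::::::
:::::::
::Z::::
ZZ:::Z:
t=13: :::Z:Z:
Z::::ZZ
:::::Z:
:::Z:::
:::::::
:Z:::::
ZZZ:::Z
t=14: ::Z:ZZ:
:::::Z:
::::ZZ:
:::::::
:::::::
:ZZ::::
ZZZ:::Z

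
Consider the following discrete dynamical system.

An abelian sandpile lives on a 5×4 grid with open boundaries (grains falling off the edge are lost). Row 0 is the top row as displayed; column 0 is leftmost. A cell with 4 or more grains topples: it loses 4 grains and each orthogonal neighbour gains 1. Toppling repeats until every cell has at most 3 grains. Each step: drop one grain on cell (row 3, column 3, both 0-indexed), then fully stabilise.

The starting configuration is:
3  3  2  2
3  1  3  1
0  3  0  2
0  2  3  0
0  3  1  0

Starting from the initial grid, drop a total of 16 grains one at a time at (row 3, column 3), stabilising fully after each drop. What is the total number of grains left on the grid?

41

t=0: 3  3  2  2
3  1  3  1
0  3  0  2
0  2  3  0
0  3  1  0
t=1: 3  3  2  2
3  1  3  1
0  3  0  2
0  2  3  1
0  3  1  0
t=2: 3  3  2  2
3  1  3  1
0  3  0  2
0  2  3  2
0  3  1  0
t=3: 3  3  2  2
3  1  3  1
0  3  0  2
0  2  3  3
0  3  1  0
t=4: 3  3  2  2
3  1  3  1
0  3  1  3
0  3  0  1
0  3  2  1
t=5: 3  3  2  2
3  1  3  1
0  3  1  3
0  3  0  2
0  3  2  1
t=6: 3  3  2  2
3  1  3  1
0  3  1  3
0  3  0  3
0  3  2  1
t=7: 3  3  2  2
3  1  3  2
0  3  2  0
0  3  1  1
0  3  2  2
t=8: 3  3  2  2
3  1  3  2
0  3  2  0
0  3  1  2
0  3  2  2
t=9: 3  3  2  2
3  1  3  2
0  3  2  0
0  3  1  3
0  3  2  2
t=10: 3  3  2  2
3  1  3  2
0  3  2  1
0  3  2  0
0  3  2  3
t=11: 3  3  2  2
3  1  3  2
0  3  2  1
0  3  2  1
0  3  2  3
t=12: 3  3  2  2
3  1  3  2
0  3  2  1
0  3  2  2
0  3  2  3
t=13: 3  3  2  2
3  1  3  2
0  3  2  1
0  3  2  3
0  3  2  3
t=14: 3  3  2  2
3  1  3  2
0  3  2  2
0  3  3  1
0  3  3  0
t=15: 3  3  2  2
3  1  3  2
0  3  2  2
0  3  3  2
0  3  3  0
t=16: 3  3  2  2
3  1  3  2
0  3  2  2
0  3  3  3
0  3  3  0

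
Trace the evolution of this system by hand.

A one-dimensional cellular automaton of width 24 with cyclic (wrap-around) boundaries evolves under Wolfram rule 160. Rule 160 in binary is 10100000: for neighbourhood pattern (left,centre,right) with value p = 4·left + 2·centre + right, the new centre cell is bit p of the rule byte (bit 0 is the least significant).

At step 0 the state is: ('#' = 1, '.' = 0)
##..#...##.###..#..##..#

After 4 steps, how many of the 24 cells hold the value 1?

0

step 0: ##..#...##.###..#..##..#
step 1: #.........#.#...........
step 2: ...........#............
step 3: ........................
step 4: ........................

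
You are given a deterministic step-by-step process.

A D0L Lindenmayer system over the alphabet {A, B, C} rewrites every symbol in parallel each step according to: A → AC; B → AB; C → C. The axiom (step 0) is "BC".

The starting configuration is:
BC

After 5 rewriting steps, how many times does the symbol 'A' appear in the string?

[0] BC
[1] ABC
[2] ACABC
[3] ACCACABC
[4] ACCCACCACABC
[5] ACCCCACCCACCACABC

5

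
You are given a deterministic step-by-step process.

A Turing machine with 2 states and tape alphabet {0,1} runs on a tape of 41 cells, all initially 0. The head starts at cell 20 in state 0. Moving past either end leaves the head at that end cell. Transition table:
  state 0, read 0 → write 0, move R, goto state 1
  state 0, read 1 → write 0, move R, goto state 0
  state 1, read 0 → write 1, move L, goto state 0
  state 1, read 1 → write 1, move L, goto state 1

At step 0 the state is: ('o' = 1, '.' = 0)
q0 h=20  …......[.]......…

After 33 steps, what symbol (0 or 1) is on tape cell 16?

t=0: q0 h=20  …......[.]......…
t=1: q1 h=21  …......[.]......…
t=2: q0 h=20  …......[.]o.....…
t=3: q1 h=21  …......[o]......…
t=4: q1 h=20  …......[.]o.....…
t=5: q0 h=19  …......[.]oo....…
t=6: q1 h=20  …......[o]o.....…
t=7: q1 h=19  …......[.]oo....…
t=8: q0 h=18  …......[.]ooo...…
t=9: q1 h=19  …......[o]oo....…
t=10: q1 h=18  …......[.]ooo...…
t=11: q0 h=17  …......[.]oooo..…
t=12: q1 h=18  …......[o]ooo...…
t=13: q1 h=17  …......[.]oooo..…
t=14: q0 h=16  …......[.]ooooo.…
t=15: q1 h=17  …......[o]oooo..…
t=16: q1 h=16  …......[.]ooooo.…
t=17: q0 h=15  …......[.]oooooo…
t=18: q1 h=16  …......[o]ooooo.…
t=19: q1 h=15  …......[.]oooooo…
t=20: q0 h=14  …......[.]oooooo…
t=21: q1 h=15  …......[o]oooooo…
t=22: q1 h=14  …......[.]oooooo…
t=23: q0 h=13  …......[.]oooooo…
t=24: q1 h=14  …......[o]oooooo…
t=25: q1 h=13  …......[.]oooooo…
t=26: q0 h=12  …......[.]oooooo…
t=27: q1 h=13  …......[o]oooooo…
t=28: q1 h=12  …......[.]oooooo…
t=29: q0 h=11  …......[.]oooooo…
t=30: q1 h=12  …......[o]oooooo…
t=31: q1 h=11  …......[.]oooooo…
t=32: q0 h=10  …......[.]oooooo…
t=33: q1 h=11  …......[o]oooooo…

1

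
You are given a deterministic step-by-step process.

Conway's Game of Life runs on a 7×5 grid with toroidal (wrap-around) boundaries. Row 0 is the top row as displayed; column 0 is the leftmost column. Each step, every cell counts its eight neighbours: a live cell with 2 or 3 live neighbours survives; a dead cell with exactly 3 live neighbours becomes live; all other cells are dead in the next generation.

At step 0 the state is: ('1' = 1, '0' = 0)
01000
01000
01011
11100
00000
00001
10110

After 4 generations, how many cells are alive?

4

k=0  01000
01000
01011
11100
00000
00001
10110
k=1  11000
01000
00011
11111
11000
00011
11111
k=2  00010
01101
00000
00000
00000
00000
00000
k=3  00110
00110
00000
00000
00000
00000
00000
k=4  00110
00110
00000
00000
00000
00000
00000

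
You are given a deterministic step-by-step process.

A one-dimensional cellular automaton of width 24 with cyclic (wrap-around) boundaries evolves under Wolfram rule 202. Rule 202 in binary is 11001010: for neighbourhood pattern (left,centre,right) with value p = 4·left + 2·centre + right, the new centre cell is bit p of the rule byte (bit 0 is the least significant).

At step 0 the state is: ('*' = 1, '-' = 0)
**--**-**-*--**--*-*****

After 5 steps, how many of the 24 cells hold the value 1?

k=0  **--**-**-*--**--*-*****
k=1  **-***-**---***-*--*****
k=2  **-***-**--****---******
k=3  **-***-**-*****--*******
k=4  **-***-**-*****-********
k=5  **-***-**-*****-********

20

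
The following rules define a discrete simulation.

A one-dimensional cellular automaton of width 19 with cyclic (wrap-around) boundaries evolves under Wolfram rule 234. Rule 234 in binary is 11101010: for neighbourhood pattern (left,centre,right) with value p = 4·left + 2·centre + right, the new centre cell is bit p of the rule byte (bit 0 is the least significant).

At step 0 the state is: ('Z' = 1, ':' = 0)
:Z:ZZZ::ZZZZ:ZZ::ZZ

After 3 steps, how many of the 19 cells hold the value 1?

19

t=0: :Z:ZZZ::ZZZZ:ZZ::ZZ
t=1: Z:ZZZZ:ZZZZZZZZ:ZZZ
t=2: ZZZZZZZZZZZZZZZZZZZ
t=3: ZZZZZZZZZZZZZZZZZZZ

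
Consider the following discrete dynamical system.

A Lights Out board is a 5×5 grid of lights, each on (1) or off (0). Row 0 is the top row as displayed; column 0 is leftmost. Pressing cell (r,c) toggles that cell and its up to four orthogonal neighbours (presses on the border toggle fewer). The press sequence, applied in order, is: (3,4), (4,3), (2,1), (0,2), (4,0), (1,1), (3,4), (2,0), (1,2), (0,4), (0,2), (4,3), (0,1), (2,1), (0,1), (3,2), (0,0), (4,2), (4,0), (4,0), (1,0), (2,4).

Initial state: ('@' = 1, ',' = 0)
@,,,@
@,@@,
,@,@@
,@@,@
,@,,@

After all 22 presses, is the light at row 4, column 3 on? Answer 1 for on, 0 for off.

gen 0: @,,,@
@,@@,
,@,@@
,@@,@
,@,,@
gen 1: @,,,@
@,@@,
,@,@,
,@@@,
,@,,,
gen 2: @,,,@
@,@@,
,@,@,
,@@,,
,@@@@
gen 3: @,,,@
@@@@,
@,@@,
,,@,,
,@@@@
gen 4: @@@@@
@@,@,
@,@@,
,,@,,
,@@@@
gen 5: @@@@@
@@,@,
@,@@,
@,@,,
@,@@@
gen 6: @,@@@
,,@@,
@@@@,
@,@,,
@,@@@
gen 7: @,@@@
,,@@,
@@@@@
@,@@@
@,@@,
gen 8: @,@@@
@,@@,
,,@@@
,,@@@
@,@@,
gen 9: @,,@@
@@,,,
,,,@@
,,@@@
@,@@,
gen 10: @,,,,
@@,,@
,,,@@
,,@@@
@,@@,
gen 11: @@@@,
@@@,@
,,,@@
,,@@@
@,@@,
gen 12: @@@@,
@@@,@
,,,@@
,,@,@
@,,,@
gen 13: ,,,@,
@,@,@
,,,@@
,,@,@
@,,,@
gen 14: ,,,@,
@@@,@
@@@@@
,@@,@
@,,,@
gen 15: @@@@,
@,@,@
@@@@@
,@@,@
@,,,@
gen 16: @@@@,
@,@,@
@@,@@
,,,@@
@,@,@
gen 17: ,,@@,
,,@,@
@@,@@
,,,@@
@,@,@
gen 18: ,,@@,
,,@,@
@@,@@
,,@@@
@@,@@
gen 19: ,,@@,
,,@,@
@@,@@
@,@@@
,,,@@
gen 20: ,,@@,
,,@,@
@@,@@
,,@@@
@@,@@
gen 21: @,@@,
@@@,@
,@,@@
,,@@@
@@,@@
gen 22: @,@@,
@@@,,
,@,,,
,,@@,
@@,@@

1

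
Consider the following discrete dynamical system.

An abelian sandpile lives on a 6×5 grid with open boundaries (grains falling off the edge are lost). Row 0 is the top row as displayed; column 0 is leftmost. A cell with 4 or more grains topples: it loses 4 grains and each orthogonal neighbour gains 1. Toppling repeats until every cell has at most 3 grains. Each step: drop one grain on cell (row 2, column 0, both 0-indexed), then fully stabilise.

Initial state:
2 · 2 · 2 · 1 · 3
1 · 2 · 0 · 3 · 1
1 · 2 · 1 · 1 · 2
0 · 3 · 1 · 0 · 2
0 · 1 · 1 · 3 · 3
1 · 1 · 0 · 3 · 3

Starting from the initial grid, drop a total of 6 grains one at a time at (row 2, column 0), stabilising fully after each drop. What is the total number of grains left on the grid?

[0] 2 · 2 · 2 · 1 · 3
1 · 2 · 0 · 3 · 1
1 · 2 · 1 · 1 · 2
0 · 3 · 1 · 0 · 2
0 · 1 · 1 · 3 · 3
1 · 1 · 0 · 3 · 3
[1] 2 · 2 · 2 · 1 · 3
1 · 2 · 0 · 3 · 1
2 · 2 · 1 · 1 · 2
0 · 3 · 1 · 0 · 2
0 · 1 · 1 · 3 · 3
1 · 1 · 0 · 3 · 3
[2] 2 · 2 · 2 · 1 · 3
1 · 2 · 0 · 3 · 1
3 · 2 · 1 · 1 · 2
0 · 3 · 1 · 0 · 2
0 · 1 · 1 · 3 · 3
1 · 1 · 0 · 3 · 3
[3] 2 · 2 · 2 · 1 · 3
2 · 2 · 0 · 3 · 1
0 · 3 · 1 · 1 · 2
1 · 3 · 1 · 0 · 2
0 · 1 · 1 · 3 · 3
1 · 1 · 0 · 3 · 3
[4] 2 · 2 · 2 · 1 · 3
2 · 2 · 0 · 3 · 1
1 · 3 · 1 · 1 · 2
1 · 3 · 1 · 0 · 2
0 · 1 · 1 · 3 · 3
1 · 1 · 0 · 3 · 3
[5] 2 · 2 · 2 · 1 · 3
2 · 2 · 0 · 3 · 1
2 · 3 · 1 · 1 · 2
1 · 3 · 1 · 0 · 2
0 · 1 · 1 · 3 · 3
1 · 1 · 0 · 3 · 3
[6] 2 · 2 · 2 · 1 · 3
2 · 2 · 0 · 3 · 1
3 · 3 · 1 · 1 · 2
1 · 3 · 1 · 0 · 2
0 · 1 · 1 · 3 · 3
1 · 1 · 0 · 3 · 3

51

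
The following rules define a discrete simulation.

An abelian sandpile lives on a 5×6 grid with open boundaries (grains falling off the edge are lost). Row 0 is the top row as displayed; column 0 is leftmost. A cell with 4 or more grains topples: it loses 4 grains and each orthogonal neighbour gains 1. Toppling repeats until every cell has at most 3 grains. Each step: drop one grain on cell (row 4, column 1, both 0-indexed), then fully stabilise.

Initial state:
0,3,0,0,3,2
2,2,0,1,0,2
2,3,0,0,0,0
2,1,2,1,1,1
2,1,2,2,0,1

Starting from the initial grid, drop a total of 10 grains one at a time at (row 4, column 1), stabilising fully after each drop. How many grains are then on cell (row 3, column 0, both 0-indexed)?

1

0) 0,3,0,0,3,2
2,2,0,1,0,2
2,3,0,0,0,0
2,1,2,1,1,1
2,1,2,2,0,1
1) 0,3,0,0,3,2
2,2,0,1,0,2
2,3,0,0,0,0
2,1,2,1,1,1
2,2,2,2,0,1
2) 0,3,0,0,3,2
2,2,0,1,0,2
2,3,0,0,0,0
2,1,2,1,1,1
2,3,2,2,0,1
3) 0,3,0,0,3,2
2,2,0,1,0,2
2,3,0,0,0,0
2,2,2,1,1,1
3,0,3,2,0,1
4) 0,3,0,0,3,2
2,2,0,1,0,2
2,3,0,0,0,0
2,2,2,1,1,1
3,1,3,2,0,1
5) 0,3,0,0,3,2
2,2,0,1,0,2
2,3,0,0,0,0
2,2,2,1,1,1
3,2,3,2,0,1
6) 0,3,0,0,3,2
2,2,0,1,0,2
2,3,0,0,0,0
2,2,2,1,1,1
3,3,3,2,0,1
7) 0,3,0,0,3,2
2,2,0,1,0,2
2,3,0,0,0,0
3,3,3,1,1,1
0,2,0,3,0,1
8) 0,3,0,0,3,2
2,2,0,1,0,2
2,3,0,0,0,0
3,3,3,1,1,1
0,3,0,3,0,1
9) 0,3,0,0,3,2
3,3,0,1,0,2
0,1,2,0,0,0
1,3,0,2,1,1
2,1,2,3,0,1
10) 0,3,0,0,3,2
3,3,0,1,0,2
0,1,2,0,0,0
1,3,0,2,1,1
2,2,2,3,0,1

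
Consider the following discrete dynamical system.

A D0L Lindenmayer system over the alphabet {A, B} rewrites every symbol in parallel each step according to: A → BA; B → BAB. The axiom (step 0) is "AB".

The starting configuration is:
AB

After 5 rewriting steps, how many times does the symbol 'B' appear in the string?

t=0: AB
t=1: BABAB
t=2: BABBABABBABAB
t=3: BABBABABBABBABABBABABBABBABABBABAB
t=4: BABBABABBABBABABBABABBABBABABBABBABABBABABBABBABABBABABBABBABABBABBABABBABABBABBABABBABAB
t=5: BABBABABBABBABABBABABBABBABABBABBABABBABABBABBABABBABABBAB…BBABABBABABBABBABABBABABBABBABABBABBABABBABABBABBABABBABAB  (len 233)

144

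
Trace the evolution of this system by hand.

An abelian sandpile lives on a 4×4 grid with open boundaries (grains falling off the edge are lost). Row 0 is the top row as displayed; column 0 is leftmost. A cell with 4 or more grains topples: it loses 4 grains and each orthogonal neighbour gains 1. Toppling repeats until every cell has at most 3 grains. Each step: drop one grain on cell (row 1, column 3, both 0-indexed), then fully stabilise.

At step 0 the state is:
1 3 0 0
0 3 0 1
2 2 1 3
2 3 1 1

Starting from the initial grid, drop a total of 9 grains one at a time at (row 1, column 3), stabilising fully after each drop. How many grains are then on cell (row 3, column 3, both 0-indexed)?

gen 0: 1 3 0 0
0 3 0 1
2 2 1 3
2 3 1 1
gen 1: 1 3 0 0
0 3 0 2
2 2 1 3
2 3 1 1
gen 2: 1 3 0 0
0 3 0 3
2 2 1 3
2 3 1 1
gen 3: 1 3 0 1
0 3 1 1
2 2 2 0
2 3 1 2
gen 4: 1 3 0 1
0 3 1 2
2 2 2 0
2 3 1 2
gen 5: 1 3 0 1
0 3 1 3
2 2 2 0
2 3 1 2
gen 6: 1 3 0 2
0 3 2 0
2 2 2 1
2 3 1 2
gen 7: 1 3 0 2
0 3 2 1
2 2 2 1
2 3 1 2
gen 8: 1 3 0 2
0 3 2 2
2 2 2 1
2 3 1 2
gen 9: 1 3 0 2
0 3 2 3
2 2 2 1
2 3 1 2

2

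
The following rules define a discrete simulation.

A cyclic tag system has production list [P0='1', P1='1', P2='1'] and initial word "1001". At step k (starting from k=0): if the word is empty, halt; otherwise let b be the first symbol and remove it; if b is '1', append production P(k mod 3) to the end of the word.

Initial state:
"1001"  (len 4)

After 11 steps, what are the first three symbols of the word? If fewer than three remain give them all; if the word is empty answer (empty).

11

t=0: "1001"  (len 4)
t=1: "0011"  (len 4)
t=2: "011"  (len 3)
t=3: "11"  (len 2)
t=4: "11"  (len 2)
t=5: "11"  (len 2)
t=6: "11"  (len 2)
t=7: "11"  (len 2)
t=8: "11"  (len 2)
t=9: "11"  (len 2)
t=10: "11"  (len 2)
t=11: "11"  (len 2)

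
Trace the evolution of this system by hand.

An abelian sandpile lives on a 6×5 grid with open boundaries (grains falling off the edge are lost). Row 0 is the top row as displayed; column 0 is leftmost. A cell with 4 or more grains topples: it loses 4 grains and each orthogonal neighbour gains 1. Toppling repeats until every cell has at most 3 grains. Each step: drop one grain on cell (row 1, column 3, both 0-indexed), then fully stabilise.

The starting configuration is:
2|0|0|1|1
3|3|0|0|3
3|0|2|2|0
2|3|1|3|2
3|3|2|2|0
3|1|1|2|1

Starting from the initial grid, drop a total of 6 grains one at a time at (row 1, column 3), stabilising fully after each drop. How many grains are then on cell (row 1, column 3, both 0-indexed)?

t=0: 2|0|0|1|1
3|3|0|0|3
3|0|2|2|0
2|3|1|3|2
3|3|2|2|0
3|1|1|2|1
t=1: 2|0|0|1|1
3|3|0|1|3
3|0|2|2|0
2|3|1|3|2
3|3|2|2|0
3|1|1|2|1
t=2: 2|0|0|1|1
3|3|0|2|3
3|0|2|2|0
2|3|1|3|2
3|3|2|2|0
3|1|1|2|1
t=3: 2|0|0|1|1
3|3|0|3|3
3|0|2|2|0
2|3|1|3|2
3|3|2|2|0
3|1|1|2|1
t=4: 2|0|0|2|2
3|3|1|1|0
3|0|2|3|1
2|3|1|3|2
3|3|2|2|0
3|1|1|2|1
t=5: 2|0|0|2|2
3|3|1|2|0
3|0|2|3|1
2|3|1|3|2
3|3|2|2|0
3|1|1|2|1
t=6: 2|0|0|2|2
3|3|1|3|0
3|0|2|3|1
2|3|1|3|2
3|3|2|2|0
3|1|1|2|1

3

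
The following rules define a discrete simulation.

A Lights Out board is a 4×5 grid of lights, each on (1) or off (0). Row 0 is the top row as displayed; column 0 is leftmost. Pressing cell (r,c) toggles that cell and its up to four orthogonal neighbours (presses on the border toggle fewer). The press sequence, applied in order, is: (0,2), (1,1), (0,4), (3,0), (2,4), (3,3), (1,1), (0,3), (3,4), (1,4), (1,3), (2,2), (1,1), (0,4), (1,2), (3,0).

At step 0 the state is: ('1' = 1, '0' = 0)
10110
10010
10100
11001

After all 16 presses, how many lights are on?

9

gen 0: 10110
10010
10100
11001
gen 1: 11000
10110
10100
11001
gen 2: 10000
01010
11100
11001
gen 3: 10011
01011
11100
11001
gen 4: 10011
01011
01100
00001
gen 5: 10011
01010
01111
00000
gen 6: 10011
01010
01101
00111
gen 7: 11011
10110
00101
00111
gen 8: 11100
10100
00101
00111
gen 9: 11100
10100
00100
00100
gen 10: 11101
10111
00101
00100
gen 11: 11111
10000
00111
00100
gen 12: 11111
10100
01001
00000
gen 13: 10111
01000
00001
00000
gen 14: 10100
01001
00001
00000
gen 15: 10000
00111
00101
00000
gen 16: 10000
00111
10101
11000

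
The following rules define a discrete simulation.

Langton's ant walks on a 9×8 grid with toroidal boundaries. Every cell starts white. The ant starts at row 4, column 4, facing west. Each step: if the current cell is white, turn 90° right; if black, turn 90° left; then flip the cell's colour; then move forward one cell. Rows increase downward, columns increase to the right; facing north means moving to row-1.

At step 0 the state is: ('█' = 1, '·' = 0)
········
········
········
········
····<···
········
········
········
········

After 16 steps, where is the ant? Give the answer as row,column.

4,4

0) ········
········
········
········
····<···
········
········
········
········
1) ········
········
········
····^···
····█···
········
········
········
········
2) ········
········
········
····█>··
····█···
········
········
········
········
3) ········
········
········
····██··
····█v··
········
········
········
········
4) ········
········
········
····██··
····<█··
········
········
········
········
5) ········
········
········
····██··
·····█··
····v···
········
········
········
6) ········
········
········
····██··
·····█··
···<█···
········
········
········
7) ········
········
········
····██··
···^·█··
···██···
········
········
········
8) ········
········
········
····██··
···█>█··
···██···
········
········
········
9) ········
········
········
····██··
···███··
···█v···
········
········
········
10) ········
········
········
····██··
···███··
···█·>··
········
········
········
11) ········
········
········
····██··
···███··
···█·█··
·····v··
········
········
12) ········
········
········
····██··
···███··
···█·█··
····<█··
········
········
13) ········
········
········
····██··
···███··
···█^█··
····██··
········
········
14) ········
········
········
····██··
···███··
···██>··
····██··
········
········
15) ········
········
········
····██··
···██^··
···██···
····██··
········
········
16) ········
········
········
····██··
···█<···
···██···
····██··
········
········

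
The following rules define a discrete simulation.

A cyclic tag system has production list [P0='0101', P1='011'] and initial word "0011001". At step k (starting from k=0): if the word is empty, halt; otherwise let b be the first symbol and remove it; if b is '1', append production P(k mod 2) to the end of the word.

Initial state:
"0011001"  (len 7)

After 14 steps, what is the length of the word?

19

t=0: "0011001"  (len 7)
t=1: "011001"  (len 6)
t=2: "11001"  (len 5)
t=3: "10010101"  (len 8)
t=4: "0010101011"  (len 10)
t=5: "010101011"  (len 9)
t=6: "10101011"  (len 8)
t=7: "01010110101"  (len 11)
t=8: "1010110101"  (len 10)
t=9: "0101101010101"  (len 13)
t=10: "101101010101"  (len 12)
t=11: "011010101010101"  (len 15)
t=12: "11010101010101"  (len 14)
t=13: "10101010101010101"  (len 17)
t=14: "0101010101010101011"  (len 19)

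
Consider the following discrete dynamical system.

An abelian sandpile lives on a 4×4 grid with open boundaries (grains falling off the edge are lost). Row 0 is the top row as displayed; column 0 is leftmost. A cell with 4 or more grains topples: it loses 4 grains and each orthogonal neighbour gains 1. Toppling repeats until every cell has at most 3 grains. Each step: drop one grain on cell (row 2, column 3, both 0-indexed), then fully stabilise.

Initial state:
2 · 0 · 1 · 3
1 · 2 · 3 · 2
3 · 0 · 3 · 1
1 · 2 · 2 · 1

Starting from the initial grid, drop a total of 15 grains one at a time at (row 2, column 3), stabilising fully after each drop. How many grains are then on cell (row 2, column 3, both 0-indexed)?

1

0) 2 · 0 · 1 · 3
1 · 2 · 3 · 2
3 · 0 · 3 · 1
1 · 2 · 2 · 1
1) 2 · 0 · 1 · 3
1 · 2 · 3 · 2
3 · 0 · 3 · 2
1 · 2 · 2 · 1
2) 2 · 0 · 1 · 3
1 · 2 · 3 · 2
3 · 0 · 3 · 3
1 · 2 · 2 · 1
3) 2 · 0 · 3 · 0
1 · 3 · 1 · 1
3 · 1 · 1 · 2
1 · 2 · 3 · 2
4) 2 · 0 · 3 · 0
1 · 3 · 1 · 1
3 · 1 · 1 · 3
1 · 2 · 3 · 2
5) 2 · 0 · 3 · 0
1 · 3 · 1 · 2
3 · 1 · 2 · 0
1 · 2 · 3 · 3
6) 2 · 0 · 3 · 0
1 · 3 · 1 · 2
3 · 1 · 2 · 1
1 · 2 · 3 · 3
7) 2 · 0 · 3 · 0
1 · 3 · 1 · 2
3 · 1 · 2 · 2
1 · 2 · 3 · 3
8) 2 · 0 · 3 · 0
1 · 3 · 1 · 2
3 · 1 · 2 · 3
1 · 2 · 3 · 3
9) 2 · 0 · 3 · 0
1 · 3 · 2 · 3
3 · 2 · 0 · 2
1 · 3 · 1 · 1
10) 2 · 0 · 3 · 0
1 · 3 · 2 · 3
3 · 2 · 0 · 3
1 · 3 · 1 · 1
11) 2 · 0 · 3 · 1
1 · 3 · 3 · 0
3 · 2 · 1 · 1
1 · 3 · 1 · 2
12) 2 · 0 · 3 · 1
1 · 3 · 3 · 0
3 · 2 · 1 · 2
1 · 3 · 1 · 2
13) 2 · 0 · 3 · 1
1 · 3 · 3 · 0
3 · 2 · 1 · 3
1 · 3 · 1 · 2
14) 2 · 0 · 3 · 1
1 · 3 · 3 · 1
3 · 2 · 2 · 0
1 · 3 · 1 · 3
15) 2 · 0 · 3 · 1
1 · 3 · 3 · 1
3 · 2 · 2 · 1
1 · 3 · 1 · 3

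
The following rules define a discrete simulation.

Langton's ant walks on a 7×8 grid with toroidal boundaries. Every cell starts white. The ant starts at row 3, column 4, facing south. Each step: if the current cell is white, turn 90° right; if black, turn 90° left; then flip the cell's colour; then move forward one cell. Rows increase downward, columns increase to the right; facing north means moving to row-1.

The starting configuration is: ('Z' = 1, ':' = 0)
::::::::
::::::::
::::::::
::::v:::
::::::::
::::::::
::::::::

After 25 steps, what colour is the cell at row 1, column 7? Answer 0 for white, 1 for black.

1

[0] ::::::::
::::::::
::::::::
::::v:::
::::::::
::::::::
::::::::
[1] ::::::::
::::::::
::::::::
:::<Z:::
::::::::
::::::::
::::::::
[2] ::::::::
::::::::
:::^::::
:::ZZ:::
::::::::
::::::::
::::::::
[3] ::::::::
::::::::
:::Z>:::
:::ZZ:::
::::::::
::::::::
::::::::
[4] ::::::::
::::::::
:::ZZ:::
:::Zv:::
::::::::
::::::::
::::::::
[5] ::::::::
::::::::
:::ZZ:::
:::Z:>::
::::::::
::::::::
::::::::
[6] ::::::::
::::::::
:::ZZ:::
:::Z:Z::
:::::v::
::::::::
::::::::
[7] ::::::::
::::::::
:::ZZ:::
:::Z:Z::
::::<Z::
::::::::
::::::::
[8] ::::::::
::::::::
:::ZZ:::
:::Z^Z::
::::ZZ::
::::::::
::::::::
[9] ::::::::
::::::::
:::ZZ:::
:::ZZ>::
::::ZZ::
::::::::
::::::::
[10] ::::::::
::::::::
:::ZZ^::
:::ZZ:::
::::ZZ::
::::::::
::::::::
[11] ::::::::
::::::::
:::ZZZ>:
:::ZZ:::
::::ZZ::
::::::::
::::::::
[12] ::::::::
::::::::
:::ZZZZ:
:::ZZ:v:
::::ZZ::
::::::::
::::::::
[13] ::::::::
::::::::
:::ZZZZ:
:::ZZ<Z:
::::ZZ::
::::::::
::::::::
[14] ::::::::
::::::::
:::ZZ^Z:
:::ZZZZ:
::::ZZ::
::::::::
::::::::
[15] ::::::::
::::::::
:::Z<:Z:
:::ZZZZ:
::::ZZ::
::::::::
::::::::
[16] ::::::::
::::::::
:::Z::Z:
:::ZvZZ:
::::ZZ::
::::::::
::::::::
[17] ::::::::
::::::::
:::Z::Z:
:::Z:>Z:
::::ZZ::
::::::::
::::::::
[18] ::::::::
::::::::
:::Z:^Z:
:::Z::Z:
::::ZZ::
::::::::
::::::::
[19] ::::::::
::::::::
:::Z:Z>:
:::Z::Z:
::::ZZ::
::::::::
::::::::
[20] ::::::::
::::::^:
:::Z:Z::
:::Z::Z:
::::ZZ::
::::::::
::::::::
[21] ::::::::
::::::Z>
:::Z:Z::
:::Z::Z:
::::ZZ::
::::::::
::::::::
[22] ::::::::
::::::ZZ
:::Z:Z:v
:::Z::Z:
::::ZZ::
::::::::
::::::::
[23] ::::::::
::::::ZZ
:::Z:Z<Z
:::Z::Z:
::::ZZ::
::::::::
::::::::
[24] ::::::::
::::::^Z
:::Z:ZZZ
:::Z::Z:
::::ZZ::
::::::::
::::::::
[25] ::::::::
:::::<:Z
:::Z:ZZZ
:::Z::Z:
::::ZZ::
::::::::
::::::::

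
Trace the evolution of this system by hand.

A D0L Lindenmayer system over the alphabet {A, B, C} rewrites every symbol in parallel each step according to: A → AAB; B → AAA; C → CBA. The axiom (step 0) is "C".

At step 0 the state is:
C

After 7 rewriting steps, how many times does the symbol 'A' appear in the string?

1639

t=0: C
t=1: CBA
t=2: CBAAAAAAB
t=3: CBAAAAAABAABAABAABAABAABAAA
t=4: CBAAAAAABAABAABAABAABAABAAAAABAABAAAAABAABAAAAABAABAAAAABAABAAAAABAABAAAAABAABAAB
t=5: CBAAAAAABAABAABAABAABAABAAAAABAABAAAAABAABAAAAABAABAAAAABA…BAABAABAABAAAAABAABAAAAABAABAABAABAABAAAAABAABAAAAABAABAAA  (len 243)
t=6: CBAAAAAABAABAABAABAABAABAAAAABAABAAAAABAABAAAAABAABAAAAABA…BAABAABAABAAAAABAABAAAAABAABAABAABAABAAAAABAABAAAAABAABAAB  (len 729)
t=7: CBAAAAAABAABAABAABAABAABAAAAABAABAAAAABAABAAAAABAABAAAAABA…BAABAABAABAAAAABAABAAAAABAABAABAABAABAAAAABAABAAAAABAABAAA  (len 2187)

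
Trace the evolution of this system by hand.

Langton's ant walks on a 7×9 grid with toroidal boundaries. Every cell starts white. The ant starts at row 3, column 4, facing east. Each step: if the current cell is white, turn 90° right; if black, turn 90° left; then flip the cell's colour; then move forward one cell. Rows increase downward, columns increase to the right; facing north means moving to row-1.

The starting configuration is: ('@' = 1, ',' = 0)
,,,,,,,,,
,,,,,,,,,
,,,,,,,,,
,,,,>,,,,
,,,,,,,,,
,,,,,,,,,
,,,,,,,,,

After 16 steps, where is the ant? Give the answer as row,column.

step 0: ,,,,,,,,,
,,,,,,,,,
,,,,,,,,,
,,,,>,,,,
,,,,,,,,,
,,,,,,,,,
,,,,,,,,,
step 1: ,,,,,,,,,
,,,,,,,,,
,,,,,,,,,
,,,,@,,,,
,,,,v,,,,
,,,,,,,,,
,,,,,,,,,
step 2: ,,,,,,,,,
,,,,,,,,,
,,,,,,,,,
,,,,@,,,,
,,,<@,,,,
,,,,,,,,,
,,,,,,,,,
step 3: ,,,,,,,,,
,,,,,,,,,
,,,,,,,,,
,,,^@,,,,
,,,@@,,,,
,,,,,,,,,
,,,,,,,,,
step 4: ,,,,,,,,,
,,,,,,,,,
,,,,,,,,,
,,,@>,,,,
,,,@@,,,,
,,,,,,,,,
,,,,,,,,,
step 5: ,,,,,,,,,
,,,,,,,,,
,,,,^,,,,
,,,@,,,,,
,,,@@,,,,
,,,,,,,,,
,,,,,,,,,
step 6: ,,,,,,,,,
,,,,,,,,,
,,,,@>,,,
,,,@,,,,,
,,,@@,,,,
,,,,,,,,,
,,,,,,,,,
step 7: ,,,,,,,,,
,,,,,,,,,
,,,,@@,,,
,,,@,v,,,
,,,@@,,,,
,,,,,,,,,
,,,,,,,,,
step 8: ,,,,,,,,,
,,,,,,,,,
,,,,@@,,,
,,,@<@,,,
,,,@@,,,,
,,,,,,,,,
,,,,,,,,,
step 9: ,,,,,,,,,
,,,,,,,,,
,,,,^@,,,
,,,@@@,,,
,,,@@,,,,
,,,,,,,,,
,,,,,,,,,
step 10: ,,,,,,,,,
,,,,,,,,,
,,,<,@,,,
,,,@@@,,,
,,,@@,,,,
,,,,,,,,,
,,,,,,,,,
step 11: ,,,,,,,,,
,,,^,,,,,
,,,@,@,,,
,,,@@@,,,
,,,@@,,,,
,,,,,,,,,
,,,,,,,,,
step 12: ,,,,,,,,,
,,,@>,,,,
,,,@,@,,,
,,,@@@,,,
,,,@@,,,,
,,,,,,,,,
,,,,,,,,,
step 13: ,,,,,,,,,
,,,@@,,,,
,,,@v@,,,
,,,@@@,,,
,,,@@,,,,
,,,,,,,,,
,,,,,,,,,
step 14: ,,,,,,,,,
,,,@@,,,,
,,,<@@,,,
,,,@@@,,,
,,,@@,,,,
,,,,,,,,,
,,,,,,,,,
step 15: ,,,,,,,,,
,,,@@,,,,
,,,,@@,,,
,,,v@@,,,
,,,@@,,,,
,,,,,,,,,
,,,,,,,,,
step 16: ,,,,,,,,,
,,,@@,,,,
,,,,@@,,,
,,,,>@,,,
,,,@@,,,,
,,,,,,,,,
,,,,,,,,,

3,4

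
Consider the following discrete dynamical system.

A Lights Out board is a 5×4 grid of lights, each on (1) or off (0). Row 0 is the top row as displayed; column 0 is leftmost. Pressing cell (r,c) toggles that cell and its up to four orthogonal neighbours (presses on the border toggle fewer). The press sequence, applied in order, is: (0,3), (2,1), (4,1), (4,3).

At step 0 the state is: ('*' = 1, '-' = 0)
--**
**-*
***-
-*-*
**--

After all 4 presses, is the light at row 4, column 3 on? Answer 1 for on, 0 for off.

1

0) --**
**-*
***-
-*-*
**--
1) ----
**--
***-
-*-*
**--
2) ----
*---
----
---*
**--
3) ----
*---
----
-*-*
--*-
4) ----
*---
----
-*--
---*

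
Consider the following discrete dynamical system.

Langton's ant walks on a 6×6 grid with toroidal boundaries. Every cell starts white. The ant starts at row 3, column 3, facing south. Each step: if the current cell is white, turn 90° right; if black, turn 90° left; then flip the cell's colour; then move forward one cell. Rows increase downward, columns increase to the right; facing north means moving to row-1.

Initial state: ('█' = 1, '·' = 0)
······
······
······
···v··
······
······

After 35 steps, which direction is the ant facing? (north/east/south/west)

west

k=0  ······
······
······
···v··
······
······
k=1  ······
······
······
··<█··
······
······
k=2  ······
······
··^···
··██··
······
······
k=3  ······
······
··█>··
··██··
······
······
k=4  ······
······
··██··
··█v··
······
······
k=5  ······
······
··██··
··█·>·
······
······
k=6  ······
······
··██··
··█·█·
····v·
······
k=7  ······
······
··██··
··█·█·
···<█·
······
k=8  ······
······
··██··
··█^█·
···██·
······
k=9  ······
······
··██··
··██>·
···██·
······
k=10  ······
······
··██^·
··██··
···██·
······
k=11  ······
······
··███>
··██··
···██·
······
k=12  ······
······
··████
··██·v
···██·
······
k=13  ······
······
··████
··██<█
···██·
······
k=14  ······
······
··██^█
··████
···██·
······
k=15  ······
······
··█<·█
··████
···██·
······
k=16  ······
······
··█··█
··█v██
···██·
······
k=17  ······
······
··█··█
··█·>█
···██·
······
k=18  ······
······
··█·^█
··█··█
···██·
······
k=19  ······
······
··█·█>
··█··█
···██·
······
k=20  ······
·····^
··█·█·
··█··█
···██·
······
k=21  ······
>····█
··█·█·
··█··█
···██·
······
k=22  ······
█····█
v·█·█·
··█··█
···██·
······
k=23  ······
█····█
█·█·█<
··█··█
···██·
······
k=24  ······
█····^
█·█·██
··█··█
···██·
······
k=25  ······
█···<·
█·█·██
··█··█
···██·
······
k=26  ····^·
█···█·
█·█·██
··█··█
···██·
······
k=27  ····█>
█···█·
█·█·██
··█··█
···██·
······
k=28  ····██
█···█v
█·█·██
··█··█
···██·
······
k=29  ····██
█···<█
█·█·██
··█··█
···██·
······
k=30  ····██
█····█
█·█·v█
··█··█
···██·
······
k=31  ····██
█····█
█·█··>
··█··█
···██·
······
k=32  ····██
█····^
█·█···
··█··█
···██·
······
k=33  ····██
█···<·
█·█···
··█··█
···██·
······
k=34  ····^█
█···█·
█·█···
··█··█
···██·
······
k=35  ···<·█
█···█·
█·█···
··█··█
···██·
······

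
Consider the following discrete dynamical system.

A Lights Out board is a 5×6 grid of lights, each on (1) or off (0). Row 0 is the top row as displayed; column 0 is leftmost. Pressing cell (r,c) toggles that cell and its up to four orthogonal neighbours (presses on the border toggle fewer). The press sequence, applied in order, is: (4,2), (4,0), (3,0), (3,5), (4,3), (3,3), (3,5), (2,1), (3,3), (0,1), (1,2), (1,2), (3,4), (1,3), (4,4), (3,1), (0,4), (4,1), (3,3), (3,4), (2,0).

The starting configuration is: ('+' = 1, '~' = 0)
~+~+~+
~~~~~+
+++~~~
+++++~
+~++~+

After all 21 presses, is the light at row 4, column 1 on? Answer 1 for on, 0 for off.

0

step 0: ~+~+~+
~~~~~+
+++~~~
+++++~
+~++~+
step 1: ~+~+~+
~~~~~+
+++~~~
++~++~
++~~~+
step 2: ~+~+~+
~~~~~+
+++~~~
~+~++~
~~~~~+
step 3: ~+~+~+
~~~~~+
~++~~~
+~~++~
+~~~~+
step 4: ~+~+~+
~~~~~+
~++~~+
+~~+~+
+~~~~~
step 5: ~+~+~+
~~~~~+
~++~~+
+~~~~+
+~+++~
step 6: ~+~+~+
~~~~~+
~+++~+
+~++++
+~+~+~
step 7: ~+~+~+
~~~~~+
~+++~~
+~++~~
+~+~++
step 8: ~+~+~+
~+~~~+
+~~+~~
++++~~
+~+~++
step 9: ~+~+~+
~+~~~+
+~~~~~
++~~+~
+~++++
step 10: +~++~+
~~~~~+
+~~~~~
++~~+~
+~++++
step 11: +~~+~+
~+++~+
+~+~~~
++~~+~
+~++++
step 12: +~++~+
~~~~~+
+~~~~~
++~~+~
+~++++
step 13: +~++~+
~~~~~+
+~~~+~
++~+~+
+~++~+
step 14: +~+~~+
~~++++
+~~++~
++~+~+
+~++~+
step 15: +~+~~+
~~++++
+~~++~
++~+++
+~+~+~
step 16: +~+~~+
~~++++
++~++~
~~++++
+++~+~
step 17: +~+++~
~~++~+
++~++~
~~++++
+++~+~
step 18: +~+++~
~~++~+
++~++~
~+++++
~~~~+~
step 19: +~+++~
~~++~+
++~~+~
~+~~~+
~~~++~
step 20: +~+++~
~~++~+
++~~~~
~+~++~
~~~+~~
step 21: +~+++~
+~++~+
~~~~~~
++~++~
~~~+~~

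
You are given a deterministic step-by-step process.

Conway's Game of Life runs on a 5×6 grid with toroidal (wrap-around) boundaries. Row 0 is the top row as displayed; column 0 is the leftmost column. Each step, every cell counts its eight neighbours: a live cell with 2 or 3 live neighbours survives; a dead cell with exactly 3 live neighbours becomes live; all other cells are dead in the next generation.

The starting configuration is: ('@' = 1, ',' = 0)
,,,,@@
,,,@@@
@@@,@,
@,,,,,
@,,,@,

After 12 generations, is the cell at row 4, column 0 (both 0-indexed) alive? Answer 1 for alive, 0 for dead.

0) ,,,,@@
,,,@@@
@@@,@,
@,,,,,
@,,,@,
1) @,,,,,
,@@,,,
@@@,@,
@,,@,,
@,,,@,
2) @,,,,@
,,@@,@
@,,,,@
@,@@@,
@@,,,,
3) ,,@,@@
,@,,,,
@,,,,,
,,@@@,
,,@@@,
4) ,@@,@@
@@,,,@
,@@@,,
,@@,@@
,@,,,,
5) ,,@,@@
,,,,,@
,,,@,,
,,,,@,
,,,,,,
6) ,,,,@@
,,,@,@
,,,,@,
,,,,,,
,,,@@@
7) @,,,,,
,,,@,@
,,,,@,
,,,@,@
,,,@,@
8) @,,,,@
,,,,@@
,,,@,@
,,,@,@
@,,,,@
9) ,,,,,,
,,,,,,
@,,@,@
,,,,,@
,,,,,,
10) ,,,,,,
,,,,,,
@,,,@@
@,,,@@
,,,,,,
11) ,,,,,,
,,,,,@
@,,,@,
@,,,@,
,,,,,@
12) ,,,,,,
,,,,,@
@,,,@,
@,,,@,
,,,,,@

0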